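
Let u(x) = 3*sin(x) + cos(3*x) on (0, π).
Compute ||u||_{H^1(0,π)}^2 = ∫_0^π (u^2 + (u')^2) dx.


||u||_{H^1(0,π)}^2 = 14*π

u'(x) = -3*sin(3*x) + 3*cos(x).
Expand u² and (u')² and integrate term by term on (0, π), using: for integers n ≥ 1, ∫_0^π sin²(nx) dx = ∫_0^π cos²(nx) dx = π/2; for n ≠ n', ∫_0^π sin(nx)sin(n'x) dx = ∫_0^π cos(nx)cos(n'x) dx = 0; and by product-to-sum, ∫_0^π sin(nx)cos(n'x) dx = ½∫_0^π [sin((n+n')x) + sin((n−n')x)] dx, which is 0 when n+n' is even and 2n/(n²−n'²) when n+n' is odd (it need not vanish on (0, π)).
  u² squared terms: (3)²·∫sin(x)² dx = 9·π/2 = 9*π/2;  (1)²·∫cos(3x)² dx = 1·π/2 = π/2.
  u² cross terms: 2·(3)·(1)·∫sin(x)·cos(3x) dx = 6·(0) = 0.
  So ∫_0^π u² dx = 9*π/2 + π/2 + 0 = 5*π.
  (u')² squared terms: (-3)²·∫sin(3x)² dx = 9·π/2 = 9*π/2;  (3)²·∫cos(x)² dx = 9·π/2 = 9*π/2.
  (u')² cross terms: 2·(-3)·(3)·∫sin(3x)·cos(x) dx = -18·(0) = 0.
  So ∫_0^π (u')² dx = 9*π/2 + 9*π/2 + 0 = 9*π.
||u||_{H^1}^2 = (5*π) + (9*π) = 14*π.


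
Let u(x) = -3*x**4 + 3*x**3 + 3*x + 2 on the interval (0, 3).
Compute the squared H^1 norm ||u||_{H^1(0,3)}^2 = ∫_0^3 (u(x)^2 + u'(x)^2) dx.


||u||_{H^1}^2 = 3915033/140

The H^1 norm (squared) on an interval (0, L) is
  ||u||_{H^1}^2 = ∫_0^L u(x)^2 dx + ∫_0^L u'(x)^2 dx.
Compute u'(x) = -12*x**3 + 9*x**2 + 3.
Then u(x)^2 = 9*x**8 - 18*x**7 + 9*x**6 - 18*x**5 + 6*x**4 + 12*x**3 + 9*x**2 + 12*x + 4 and u'(x)^2 = 144*x**6 - 216*x**5 + 81*x**4 - 72*x**3 + 54*x**2 + 9.
Integrate each monomial from 0 to 3 using ∫_0^3 c·x^n dx = c·3^(n+1)/(n+1):
  ∫_0^3 u(x)^2 dx = ∫_0^3 (9*x^8 - 18*x^7 + 9*x^6 - 18*x^5 + 6*x^4 + 12*x^3 + 9*x^2 + 12*x + 4) dx. Term by term:
    ∫_0^3 9*x^8 dx = 19683;  ∫_0^3 -18*x^7 dx = -59049/4;  ∫_0^3 9*x^6 dx = 19683/7;
    ∫_0^3 -18*x^5 dx = -2187;  ∫_0^3 6*x^4 dx = 1458/5;  ∫_0^3 12*x^3 dx = 243;
    ∫_0^3 9*x^2 dx = 81;  ∫_0^3 12*x dx = 54;  ∫_0^3 4 dx = 12.
  Sum: 19683 − 59049/4 + 19683/7 − 2187 + 1458/5 + 243 + 81 + 54 + 12 = 871809/140.
  ∫_0^3 u'(x)^2 dx = ∫_0^3 (144*x^6 - 216*x^5 + 81*x^4 - 72*x^3 + 54*x^2 + 9) dx. Term by term:
    ∫_0^3 144*x^6 dx = 314928/7;  ∫_0^3 -216*x^5 dx = -26244;  ∫_0^3 81*x^4 dx = 19683/5;
    ∫_0^3 -72*x^3 dx = -1458;  ∫_0^3 54*x^2 dx = 486;  ∫_0^3 9 dx = 27.
  Sum: 314928/7 − 26244 + 19683/5 − 1458 + 486 + 27 = 760806/35.
Adding: ||u||_{H^1}^2 = 871809/140 + 760806/35 = 3915033/140.


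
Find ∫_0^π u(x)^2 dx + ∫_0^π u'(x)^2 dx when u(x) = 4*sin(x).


||u||_{H^1(0,π)}^2 = 16*π

u'(x) = 4*cos(x).
Expand u² and (u')² and integrate term by term on (0, π), using: for integers n ≥ 1, ∫_0^π sin²(nx) dx = ∫_0^π cos²(nx) dx = π/2; for n ≠ n', ∫_0^π sin(nx)sin(n'x) dx = ∫_0^π cos(nx)cos(n'x) dx = 0; and by product-to-sum, ∫_0^π sin(nx)cos(n'x) dx = ½∫_0^π [sin((n+n')x) + sin((n−n')x)] dx, which is 0 when n+n' is even and 2n/(n²−n'²) when n+n' is odd (it need not vanish on (0, π)).
  u² squared terms: (4)²·∫sin(x)² dx = 16·π/2 = 8*π.
  So ∫_0^π u² dx = 8*π.
  (u')² squared terms: (4)²·∫cos(x)² dx = 16·π/2 = 8*π.
  So ∫_0^π (u')² dx = 8*π.
||u||_{H^1}^2 = (8*π) + (8*π) = 16*π.


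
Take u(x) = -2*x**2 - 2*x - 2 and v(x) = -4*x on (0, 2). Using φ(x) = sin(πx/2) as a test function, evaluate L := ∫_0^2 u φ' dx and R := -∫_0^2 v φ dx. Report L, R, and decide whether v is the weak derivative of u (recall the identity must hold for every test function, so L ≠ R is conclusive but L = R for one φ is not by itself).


LHS = 24/π, RHS = 16/π. No, v is not the weak derivative of u.

u(x) = -2*x**2 - 2*x - 2, classical derivative u'(x) = -4*x - 2.
φ(x) = sin(πx/2), so φ'(x) = π*cos(π*x/2)/2.
Note φ(0) = φ(2) = 0, so the boundary term u·φ vanishes.
LHS = ∫_0^2 u(x) φ'(x) dx = ∫_0^2 (-π*x^2*cos(π*x/2) - π*x*cos(π*x/2) - π*cos(π*x/2)) dx. Term by term:
  ∫_0^2 -π*cos(π*x/2) dx = 0;  ∫_0^2 -π*x*cos(π*x/2) dx = 8/π;  ∫_0^2 -π*x^2*cos(π*x/2) dx = 16/π.
Sum: 0 + 8/π + 16/π = 24/π.
So LHS = 24/π.
∫_0^2 v(x) φ(x) dx = ∫_0^2 (-4*x*sin(π*x/2)) dx. Term by term:
  ∫_0^2 -4*x*sin(π*x/2) dx = -16/π.
So RHS = -∫_0^2 v(x) φ(x) dx = 16/π.
LHS − RHS = 8/π ≠ 0, so the identity fails.
(For a valid weak derivative the identity must hold for EVERY test function, in particular this one. The failure shows v is NOT the weak derivative of u.)
Correct weak derivative would be u'(x) = -4*x - 2.


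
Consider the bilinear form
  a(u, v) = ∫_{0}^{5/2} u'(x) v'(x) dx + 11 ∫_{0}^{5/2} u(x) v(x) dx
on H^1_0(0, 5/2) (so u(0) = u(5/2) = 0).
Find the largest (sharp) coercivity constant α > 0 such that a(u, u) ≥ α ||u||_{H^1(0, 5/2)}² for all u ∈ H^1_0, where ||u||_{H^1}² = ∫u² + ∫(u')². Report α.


α = 1

Coercivity of a(·,·) on H^1_0(0, 5/2) means a(u, u) ≥ α ||u||_{H^1}² for every u ∈ H^1_0.
The interval has length L = 5/2, and Poincaré/coercivity depend only on L. Here a(u, u) = ∫(u')² + (11)·∫u².
Here c = 11 ≥ 1, so a(u,u) = ∫(u')² + c∫u² ≥ ∫(u')² + ∫u² = ||u||_{H^1}², i.e. α = 1 works. No larger α is possible: a(u,u) ≥ α||u||_{H^1}² means (1−α)∫(u')² ≥ (α−c)∫u², and for the modes u_n = sin(nπ(x−x₀)/L) (x₀ the left endpoint) one has ∫u_n²/∫(u_n')² = (L/(nπ))² → 0, so a(u_n,u_n)/||u_n||_{H^1}² → 1. Hence the optimal constant is α = 1.
Therefore α = 1.


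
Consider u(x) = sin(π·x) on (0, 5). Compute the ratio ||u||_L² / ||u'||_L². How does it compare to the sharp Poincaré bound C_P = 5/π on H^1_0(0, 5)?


||u||_L² / ||u'||_L² = 1/π < C_P = 5/π.

u(x) = sin(π·x), so u'(x) = π*cos(π*x).
Writing u(x) = A·sin(kπx/L) with A = 1 and k = 5, use ∫_0^L sin²(kπx/L) dx = L/2 and ∫_0^L cos²(kπx/L) dx = L/2.
u² = 1·sin²(π·x) and (u')² = π^2·cos²(π·x), and each of sin², cos² integrates to L/2 = 5/2 over (0, 5).
∫_0^5 u² dx = 5/2, so ||u||_L² = sqrt(10)/2.
∫_0^5 (u')² dx = 5*π^2/2, so ||u'||_L² = sqrt(10)*π/2.
Ratio ||u||_L² / ||u'||_L² = 1/π.
Sharp Poincaré constant on H^1_0(0, 5) is C_P = L/π = 5/π, achieved by sin(π/5·x).
This is the k = 5 harmonic; the ratio L/(kπ) is strictly less than C_P = L/π, consistent with the sharp inequality ||u||_L² ≤ C_P ||u'||_L².


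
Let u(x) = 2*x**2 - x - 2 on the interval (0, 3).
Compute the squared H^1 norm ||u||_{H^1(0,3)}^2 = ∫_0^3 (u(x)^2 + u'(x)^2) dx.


||u||_{H^1}^2 = 957/5

The H^1 norm (squared) on an interval (0, L) is
  ||u||_{H^1}^2 = ∫_0^L u(x)^2 dx + ∫_0^L u'(x)^2 dx.
Compute u'(x) = 4*x - 1.
Then u(x)^2 = 4*x**4 - 4*x**3 - 7*x**2 + 4*x + 4 and u'(x)^2 = 16*x**2 - 8*x + 1.
Integrate each monomial from 0 to 3 using ∫_0^3 c·x^n dx = c·3^(n+1)/(n+1):
  ∫_0^3 u(x)^2 dx = ∫_0^3 (4*x^4 - 4*x^3 - 7*x^2 + 4*x + 4) dx. Term by term:
    ∫_0^3 4*x^4 dx = 972/5;  ∫_0^3 -4*x^3 dx = -81;  ∫_0^3 -7*x^2 dx = -63;
    ∫_0^3 4*x dx = 18;  ∫_0^3 4 dx = 12.
  Sum: 972/5 − 81 − 63 + 18 + 12 = 402/5.
  ∫_0^3 u'(x)^2 dx = ∫_0^3 (16*x^2 - 8*x + 1) dx. Term by term:
    ∫_0^3 16*x^2 dx = 144;  ∫_0^3 -8*x dx = -36;  ∫_0^3 1 dx = 3.
  Sum: 144 − 36 + 3 = 111.
Adding: ||u||_{H^1}^2 = 402/5 + 111 = 957/5.


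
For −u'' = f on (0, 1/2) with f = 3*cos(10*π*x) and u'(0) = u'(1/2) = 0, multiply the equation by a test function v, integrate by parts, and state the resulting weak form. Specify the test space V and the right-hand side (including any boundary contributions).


V = H^1(0, 1/2) (no boundary constraint on v; u is determined up to an additive constant); weak form: ∫_0^1/2 u'v' dx = ∫_0^1/2 (3*cos(10*π*x)) v dx for all v ∈ V.

Multiply both sides by a test function v and integrate from 0 to 1/2:
  ∫_0^1/2 −u''(x) v(x) dx = ∫_0^1/2 f(x) v(x) dx.
Integrate the LHS by parts once:
  ∫_0^1/2 −u'' v dx = −[u'(x) v(x)]_0^1/2 + ∫_0^1/2 u'(x) v'(x) dx.
Thus ∫_0^1/2 u'(x) v'(x) dx = ∫_0^1/2 f(x) v(x) dx + [u'(x) v(x)]_0^1/2.
Choose V so that boundary terms are either known or forced to vanish.
u has homogeneous Neumann: u'(0) = u'(1/2) = 0. So [u' v]_0^1/2 = 0·v(1/2) − 0·v(0) = 0 for any v; take V = H^1(0, 1/2).
Weak formulation: find u (satisfying any essential BC) such that ∫_0^1/2 u'(x) v'(x) dx = ∫_0^1/2 f v dx for all v ∈ V (homogeneous Neumann, so boundary terms vanish).
Substituting f(x) = 3*cos(10*π*x), the right-hand side is ∫_0^1/2 (3*cos(10*π*x)) v dx.
Compatibility check (pure Neumann): taking v ≡ 1 ∈ V gives 0 = ∫_0^1/2 f dx + (0) − (0), i.e. ∫_0^1/2 f dx must equal u'(0) − u'(1/2) = 0. Indeed ∫_0^1/2 (3*cos(10*π*x)) dx = 0, so the data are compatible. The solution is then unique only up to an additive constant (fix it e.g. by requiring ∫_0^1/2 u dx = 0).


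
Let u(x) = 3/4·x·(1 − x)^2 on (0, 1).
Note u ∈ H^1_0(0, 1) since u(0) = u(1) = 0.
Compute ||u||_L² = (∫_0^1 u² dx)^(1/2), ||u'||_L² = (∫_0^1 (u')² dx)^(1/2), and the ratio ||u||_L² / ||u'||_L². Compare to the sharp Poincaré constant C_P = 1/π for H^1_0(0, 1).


||u||_L² / ||u'||_L² = sqrt(14)/14 < C_P = 1/π.

u(x) = 3/4·x·(1 − x)^2, so u'(x) = 9*x^2/4 - 3*x + 3/4.
u(x) = 3/4·x·(1 − x)^2 vanishes at x = 0 and x = 1, so u ∈ H^1_0(0, 1). Differentiate via the product rule and integrate the resulting polynomials term by term.
  ∫_0^1 u² dx = ∫_0^1 (9*x^6/16 - 9*x^5/4 + 27*x^4/8 - 9*x^3/4 + 9*x^2/16) dx. Term by term:
    ∫_0^1 9*x^6/16 dx = 9/112;  ∫_0^1 -9*x^5/4 dx = -3/8;  ∫_0^1 27*x^4/8 dx = 27/40;
    ∫_0^1 -9*x^3/4 dx = -9/16;  ∫_0^1 9*x^2/16 dx = 3/16.
  Sum: 9/112 − 3/8 + 27/40 − 9/16 + 3/16 = 3/560.
  ∫_0^1 (u')² dx = ∫_0^1 (81*x^4/16 - 27*x^3/2 + 99*x^2/8 - 9*x/2 + 9/16) dx. Term by term:
    ∫_0^1 81*x^4/16 dx = 81/80;  ∫_0^1 -27*x^3/2 dx = -27/8;  ∫_0^1 99*x^2/8 dx = 33/8;
    ∫_0^1 -9*x/2 dx = -9/4;  ∫_0^1 9/16 dx = 9/16.
  Sum: 81/80 − 27/8 + 33/8 − 9/4 + 9/16 = 3/40.
∫_0^1 u² dx = 3/560, so ||u||_L² = sqrt(105)/140.
∫_0^1 (u')² dx = 3/40, so ||u'||_L² = sqrt(30)/20.
Ratio ||u||_L² / ||u'||_L² = sqrt(14)/14.
Sharp Poincaré constant on H^1_0(0, 1) is C_P = L/π = 1/π, achieved by sin(π·x).
A polynomial bump cannot attain the sharp Poincaré constant (only the first sine eigenfunction does), so the ratio is strictly less than C_P, consistent with ||u||_L² ≤ C_P ||u'||_L².


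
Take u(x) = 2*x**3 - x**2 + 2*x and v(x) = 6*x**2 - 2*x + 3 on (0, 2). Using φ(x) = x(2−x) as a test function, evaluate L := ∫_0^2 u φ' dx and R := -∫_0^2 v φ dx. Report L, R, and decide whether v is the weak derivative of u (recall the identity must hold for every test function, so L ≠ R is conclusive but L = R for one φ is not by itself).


LHS = -48/5, RHS = -164/15. No, v is not the weak derivative of u.

u(x) = 2*x**3 - x**2 + 2*x, classical derivative u'(x) = 6*x**2 - 2*x + 2.
φ(x) = x(2−x), so φ'(x) = 2 - 2*x.
Note φ(0) = φ(2) = 0, so the boundary term u·φ vanishes.
LHS = ∫_0^2 u(x) φ'(x) dx = ∫_0^2 (-4*x^4 + 6*x^3 - 6*x^2 + 4*x) dx. Term by term:
  ∫_0^2 -4*x^4 dx = -128/5;  ∫_0^2 6*x^3 dx = 24;  ∫_0^2 -6*x^2 dx = -16;
  ∫_0^2 4*x dx = 8.
Sum: -128/5 + 24 − 16 + 8 = -48/5.
So LHS = -48/5.
∫_0^2 v(x) φ(x) dx = ∫_0^2 (-6*x^4 + 14*x^3 - 7*x^2 + 6*x) dx. Term by term:
  ∫_0^2 -6*x^4 dx = -192/5;  ∫_0^2 14*x^3 dx = 56;  ∫_0^2 -7*x^2 dx = -56/3;
  ∫_0^2 6*x dx = 12.
Sum: -192/5 + 56 − 56/3 + 12 = 164/15.
So RHS = -∫_0^2 v(x) φ(x) dx = -164/15.
LHS − RHS = 4/3 ≠ 0, so the identity fails.
(For a valid weak derivative the identity must hold for EVERY test function, in particular this one. The failure shows v is NOT the weak derivative of u.)
Correct weak derivative would be u'(x) = 6*x**2 - 2*x + 2.


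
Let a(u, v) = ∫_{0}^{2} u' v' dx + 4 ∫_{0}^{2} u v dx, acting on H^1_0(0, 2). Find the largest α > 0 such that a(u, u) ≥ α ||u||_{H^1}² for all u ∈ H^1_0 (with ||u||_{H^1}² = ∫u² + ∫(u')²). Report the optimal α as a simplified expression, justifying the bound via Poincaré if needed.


α = 1

Coercivity of a(·,·) on H^1_0(0, 2) means a(u, u) ≥ α ||u||_{H^1}² for every u ∈ H^1_0.
The interval has length L = 2, and Poincaré/coercivity depend only on L. Here a(u, u) = ∫(u')² + (4)·∫u².
Here c = 4 ≥ 1, so a(u,u) = ∫(u')² + c∫u² ≥ ∫(u')² + ∫u² = ||u||_{H^1}², i.e. α = 1 works. No larger α is possible: a(u,u) ≥ α||u||_{H^1}² means (1−α)∫(u')² ≥ (α−c)∫u², and for the modes u_n = sin(nπ(x−x₀)/L) (x₀ the left endpoint) one has ∫u_n²/∫(u_n')² = (L/(nπ))² → 0, so a(u_n,u_n)/||u_n||_{H^1}² → 1. Hence the optimal constant is α = 1.
Therefore α = 1.


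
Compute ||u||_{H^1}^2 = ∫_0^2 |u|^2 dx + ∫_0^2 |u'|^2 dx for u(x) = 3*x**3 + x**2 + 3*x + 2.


||u||_{H^1}^2 = 28306/21

The H^1 norm (squared) on an interval (0, L) is
  ||u||_{H^1}^2 = ∫_0^L u(x)^2 dx + ∫_0^L u'(x)^2 dx.
Compute u'(x) = 9*x**2 + 2*x + 3.
Then u(x)^2 = 9*x**6 + 6*x**5 + 19*x**4 + 18*x**3 + 13*x**2 + 12*x + 4 and u'(x)^2 = 81*x**4 + 36*x**3 + 58*x**2 + 12*x + 9.
Integrate each monomial from 0 to 2 using ∫_0^2 c·x^n dx = c·2^(n+1)/(n+1):
  ∫_0^2 u(x)^2 dx = ∫_0^2 (9*x^6 + 6*x^5 + 19*x^4 + 18*x^3 + 13*x^2 + 12*x + 4) dx. Term by term:
    ∫_0^2 9*x^6 dx = 1152/7;  ∫_0^2 6*x^5 dx = 64;  ∫_0^2 19*x^4 dx = 608/5;
    ∫_0^2 18*x^3 dx = 72;  ∫_0^2 13*x^2 dx = 104/3;  ∫_0^2 12*x dx = 24;
    ∫_0^2 4 dx = 8.
  Sum: 1152/7 + 64 + 608/5 + 72 + 104/3 + 24 + 8 = 51328/105.
  ∫_0^2 u'(x)^2 dx = ∫_0^2 (81*x^4 + 36*x^3 + 58*x^2 + 12*x + 9) dx. Term by term:
    ∫_0^2 81*x^4 dx = 2592/5;  ∫_0^2 36*x^3 dx = 144;  ∫_0^2 58*x^2 dx = 464/3;
    ∫_0^2 12*x dx = 24;  ∫_0^2 9 dx = 18.
  Sum: 2592/5 + 144 + 464/3 + 24 + 18 = 12886/15.
Adding: ||u||_{H^1}^2 = 51328/105 + 12886/15 = 28306/21.


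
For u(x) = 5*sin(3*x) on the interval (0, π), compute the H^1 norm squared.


||u||_{H^1(0,π)}^2 = 125*π

u'(x) = 15*cos(3*x).
Expand u² and (u')² and integrate term by term on (0, π), using: for integers n ≥ 1, ∫_0^π sin²(nx) dx = ∫_0^π cos²(nx) dx = π/2; for n ≠ n', ∫_0^π sin(nx)sin(n'x) dx = ∫_0^π cos(nx)cos(n'x) dx = 0; and by product-to-sum, ∫_0^π sin(nx)cos(n'x) dx = ½∫_0^π [sin((n+n')x) + sin((n−n')x)] dx, which is 0 when n+n' is even and 2n/(n²−n'²) when n+n' is odd (it need not vanish on (0, π)).
  u² squared terms: (5)²·∫sin(3x)² dx = 25·π/2 = 25*π/2.
  So ∫_0^π u² dx = 25*π/2.
  (u')² squared terms: (15)²·∫cos(3x)² dx = 225·π/2 = 225*π/2.
  So ∫_0^π (u')² dx = 225*π/2.
||u||_{H^1}^2 = (25*π/2) + (225*π/2) = 125*π.


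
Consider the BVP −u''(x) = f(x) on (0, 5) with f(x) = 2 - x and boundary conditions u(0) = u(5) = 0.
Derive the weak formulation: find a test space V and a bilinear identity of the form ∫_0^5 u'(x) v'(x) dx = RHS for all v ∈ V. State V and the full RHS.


V = H^1_0(0, 5) (so v(0) = v(5) = 0); weak form: ∫_0^5 u'v' dx = ∫_0^5 (2 - x) v dx for all v ∈ V.

Multiply both sides by a test function v and integrate from 0 to 5:
  ∫_0^5 −u''(x) v(x) dx = ∫_0^5 f(x) v(x) dx.
Integrate the LHS by parts once:
  ∫_0^5 −u'' v dx = −[u'(x) v(x)]_0^5 + ∫_0^5 u'(x) v'(x) dx.
Thus ∫_0^5 u'(x) v'(x) dx = ∫_0^5 f(x) v(x) dx + [u'(x) v(x)]_0^5.
Choose V so that boundary terms are either known or forced to vanish.
u is Dirichlet: u(0) = u(5) = 0. Let V = H^1_0(0, 5); then v(0) = v(5) = 0, and [u' v]_0^5 = 0.
Weak formulation: find u (satisfying any essential BC) such that ∫_0^5 u'(x) v'(x) dx = ∫_0^5 f v dx for all v ∈ V.
Substituting f(x) = 2 - x, the right-hand side is ∫_0^5 (2 - x) v dx.


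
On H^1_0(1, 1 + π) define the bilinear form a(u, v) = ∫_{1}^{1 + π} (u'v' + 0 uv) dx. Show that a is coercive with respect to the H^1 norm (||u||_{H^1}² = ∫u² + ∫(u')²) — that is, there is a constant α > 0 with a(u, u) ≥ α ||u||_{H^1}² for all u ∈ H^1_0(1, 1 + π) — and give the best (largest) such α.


α = 1/2

Coercivity of a(·,·) on H^1_0(1, 1 + π) means a(u, u) ≥ α ||u||_{H^1}² for every u ∈ H^1_0.
The interval has length L = π, and Poincaré/coercivity depend only on L. Here a(u, u) = ∫(u')² + (0)·∫u².
Here c = 0, so a(u,u) = ∫(u')² alone. The condition a(u,u) ≥ α||u||_{H^1}² reads (1−α)∫(u')² ≥ (α−c)∫u². Any admissible α is ≤ 1 (rapidly oscillating u have ∫u²/∫(u')² → 0), and α = 1 would force 0 ≥ (1−c)∫u², impossible since c < 1; so 1−α > 0. By the sharp Poincaré inequality on H^1_0 of an interval of length L, ∫(u')² ≥ (π/L)²∫u² with equality for the first sine mode sin(π(x−x₀)/L) (x₀ the left endpoint), so the inequality holds for all u iff (1−α)(π/L)² ≥ α − c, i.e. α ≤ ((π/L)² + c)/((π/L)² + 1) = (1 + c(L/π)²)/(1 + (L/π)²). (Direct route, valid since c ≤ 0: Poincaré gives c∫u² ≥ c(L/π)²∫(u')², so a(u,u) ≥ (1 + c(L/π)²)∫(u')², while ||u||_{H^1}² ≤ (1 + (L/π)²)∫(u')²; dividing yields the same α.) With (π/L)² = 1 and c = 0, the largest admissible constant is α = ((π/L)² + c)/((π/L)² + 1).
Simplifying, α = 1/2.


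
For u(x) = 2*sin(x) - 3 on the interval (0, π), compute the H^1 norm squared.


||u||_{H^1(0,π)}^2 = -24 + 13*π

u'(x) = 2*cos(x).
Expand u² and (u')² and integrate term by term on (0, π), using: for integers n ≥ 1, ∫_0^π sin²(nx) dx = ∫_0^π cos²(nx) dx = π/2; for n ≠ n', ∫_0^π sin(nx)sin(n'x) dx = ∫_0^π cos(nx)cos(n'x) dx = 0; and by product-to-sum, ∫_0^π sin(nx)cos(n'x) dx = ½∫_0^π [sin((n+n')x) + sin((n−n')x)] dx, which is 0 when n+n' is even and 2n/(n²−n'²) when n+n' is odd (it need not vanish on (0, π)). For the constant mode: ∫_0^π 1 dx = π, ∫_0^π cos(nx) dx = 0, ∫_0^π sin(nx) dx = (1−(−1)^n)/n.
  u² squared terms: (-3)²·∫1 dx = 9·π = 9*π;  (2)²·∫sin(x)² dx = 4·π/2 = 2*π.
  u² cross terms: 2·(-3)·(2)·∫1·sin(x) dx = -12·(2) = -24.
  So ∫_0^π u² dx = 9*π + 2*π − 24 = -24 + 11*π.
  (u')² squared terms: (2)²·∫cos(x)² dx = 4·π/2 = 2*π.
  So ∫_0^π (u')² dx = 2*π.
||u||_{H^1}^2 = (-24 + 11*π) + (2*π) = -24 + 13*π.


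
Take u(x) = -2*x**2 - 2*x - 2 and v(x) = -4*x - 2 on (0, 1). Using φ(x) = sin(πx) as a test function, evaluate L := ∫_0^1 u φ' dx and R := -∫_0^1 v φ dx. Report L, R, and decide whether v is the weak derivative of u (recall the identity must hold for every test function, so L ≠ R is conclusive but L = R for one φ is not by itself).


LHS = 8/π, RHS = 8/π. Yes, v = u' weakly.

u(x) = -2*x**2 - 2*x - 2, classical derivative u'(x) = -4*x - 2.
φ(x) = sin(πx), so φ'(x) = π*cos(π*x).
Note φ(0) = φ(1) = 0, so the boundary term u·φ vanishes.
LHS = ∫_0^1 u(x) φ'(x) dx = ∫_0^1 (-2*π*x^2*cos(π*x) - 2*π*x*cos(π*x) - 2*π*cos(π*x)) dx. Term by term:
  ∫_0^1 -2*π*cos(π*x) dx = 0;  ∫_0^1 -2*π*x*cos(π*x) dx = 4/π;  ∫_0^1 -2*π*x^2*cos(π*x) dx = 4/π.
Sum: 0 + 4/π + 4/π = 8/π.
So LHS = 8/π.
∫_0^1 v(x) φ(x) dx = ∫_0^1 (-4*x*sin(π*x) - 2*sin(π*x)) dx. Term by term:
  ∫_0^1 -2*sin(π*x) dx = -4/π;  ∫_0^1 -4*x*sin(π*x) dx = -4/π.
Sum: -4/π − 4/π = -8/π.
So RHS = -∫_0^1 v(x) φ(x) dx = 8/π.
LHS = RHS, so the identity holds for this test φ.
Moreover u is smooth here and v(x) = u'(x) = -4*x - 2 pointwise, so the identity holds for every test function. Hence v is the weak derivative of u.


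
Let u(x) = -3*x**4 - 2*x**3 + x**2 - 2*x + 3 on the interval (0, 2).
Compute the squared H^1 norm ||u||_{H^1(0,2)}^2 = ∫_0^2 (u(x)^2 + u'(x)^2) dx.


||u||_{H^1}^2 = 535378/105

The H^1 norm (squared) on an interval (0, L) is
  ||u||_{H^1}^2 = ∫_0^L u(x)^2 dx + ∫_0^L u'(x)^2 dx.
Compute u'(x) = -12*x**3 - 6*x**2 + 2*x - 2.
Then u(x)^2 = 9*x**8 + 12*x**7 - 2*x**6 + 8*x**5 - 9*x**4 - 16*x**3 + 10*x**2 - 12*x + 9 and u'(x)^2 = 144*x**6 + 144*x**5 - 12*x**4 + 24*x**3 + 28*x**2 - 8*x + 4.
Integrate each monomial from 0 to 2 using ∫_0^2 c·x^n dx = c·2^(n+1)/(n+1):
  ∫_0^2 u(x)^2 dx = ∫_0^2 (9*x^8 + 12*x^7 - 2*x^6 + 8*x^5 - 9*x^4 - 16*x^3 + 10*x^2 - 12*x + 9) dx. Term by term:
    ∫_0^2 9*x^8 dx = 512;  ∫_0^2 12*x^7 dx = 384;  ∫_0^2 -2*x^6 dx = -256/7;
    ∫_0^2 8*x^5 dx = 256/3;  ∫_0^2 -9*x^4 dx = -288/5;  ∫_0^2 -16*x^3 dx = -64;
    ∫_0^2 10*x^2 dx = 80/3;  ∫_0^2 -12*x dx = -24;  ∫_0^2 9 dx = 18.
  Sum: 512 + 384 − 256/7 + 256/3 − 288/5 − 64 + 80/3 − 24 + 18 = 29534/35.
  ∫_0^2 u'(x)^2 dx = ∫_0^2 (144*x^6 + 144*x^5 - 12*x^4 + 24*x^3 + 28*x^2 - 8*x + 4) dx. Term by term:
    ∫_0^2 144*x^6 dx = 18432/7;  ∫_0^2 144*x^5 dx = 1536;  ∫_0^2 -12*x^4 dx = -384/5;
    ∫_0^2 24*x^3 dx = 96;  ∫_0^2 28*x^2 dx = 224/3;  ∫_0^2 -8*x dx = -16;
    ∫_0^2 4 dx = 8.
  Sum: 18432/7 + 1536 − 384/5 + 96 + 224/3 − 16 + 8 = 446776/105.
Adding: ||u||_{H^1}^2 = 29534/35 + 446776/105 = 535378/105.


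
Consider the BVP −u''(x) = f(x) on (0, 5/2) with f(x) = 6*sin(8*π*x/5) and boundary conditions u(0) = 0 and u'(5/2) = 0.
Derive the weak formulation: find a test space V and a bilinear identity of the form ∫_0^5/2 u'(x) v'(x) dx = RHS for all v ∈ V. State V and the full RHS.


V = {v ∈ H^1(0, 5/2) : v(0) = 0} (test functions vanish at x = 0 where u is specified); weak form: ∫_0^5/2 u'v' dx = ∫_0^5/2 (6*sin(8*π*x/5)) v dx for all v ∈ V.

Multiply both sides by a test function v and integrate from 0 to 5/2:
  ∫_0^5/2 −u''(x) v(x) dx = ∫_0^5/2 f(x) v(x) dx.
Integrate the LHS by parts once:
  ∫_0^5/2 −u'' v dx = −[u'(x) v(x)]_0^5/2 + ∫_0^5/2 u'(x) v'(x) dx.
Thus ∫_0^5/2 u'(x) v'(x) dx = ∫_0^5/2 f(x) v(x) dx + [u'(x) v(x)]_0^5/2.
Choose V so that boundary terms are either known or forced to vanish.
Mixed BC: u(0) = 0 (Dirichlet) and u'(5/2) = 0 (Neumann). Define V = {v ∈ H^1(0, 5/2) : v(0) = 0}. Then [u' v]_0^5/2 = u'(5/2)·v(5/2) − u'(0)·0 = 0.
Weak formulation: find u (satisfying any essential BC) such that ∫_0^5/2 u'(x) v'(x) dx = ∫_0^5/2 f v dx for all v ∈ V (Dirichlet at 0 absorbed into V; the Neumann datum at x = 5/2 is zero, so no boundary term remains).
Substituting f(x) = 6*sin(8*π*x/5), the right-hand side is ∫_0^5/2 (6*sin(8*π*x/5)) v dx.


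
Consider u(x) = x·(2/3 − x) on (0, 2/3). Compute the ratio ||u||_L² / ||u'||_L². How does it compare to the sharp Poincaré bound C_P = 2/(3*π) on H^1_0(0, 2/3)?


||u||_L² / ||u'||_L² = sqrt(10)/15 < C_P = 2/(3*π).

u(x) = x·(2/3 − x), so u'(x) = 2/3 - 2*x.
u(x) = x·(2/3 − x) vanishes at x = 0 and x = 2/3, so u ∈ H^1_0(0, 2/3). Differentiate via the product rule and integrate the resulting polynomials term by term.
  ∫_0^2/3 u² dx = ∫_0^2/3 (x^4 - 4*x^3/3 + 4*x^2/9) dx. Term by term:
    ∫_0^2/3 x^4 dx = 32/1215;  ∫_0^2/3 -4*x^3/3 dx = -16/243;  ∫_0^2/3 4*x^2/9 dx = 32/729.
  Sum: 32/1215 − 16/243 + 32/729 = 16/3645.
  ∫_0^2/3 (u')² dx = ∫_0^2/3 (4*x^2 - 8*x/3 + 4/9) dx. Term by term:
    ∫_0^2/3 4*x^2 dx = 32/81;  ∫_0^2/3 -8*x/3 dx = -16/27;  ∫_0^2/3 4/9 dx = 8/27.
  Sum: 32/81 − 16/27 + 8/27 = 8/81.
∫_0^2/3 u² dx = 16/3645, so ||u||_L² = 4*sqrt(5)/135.
∫_0^2/3 (u')² dx = 8/81, so ||u'||_L² = 2*sqrt(2)/9.
Ratio ||u||_L² / ||u'||_L² = sqrt(10)/15.
Sharp Poincaré constant on H^1_0(0, 2/3) is C_P = L/π = 2/(3*π), achieved by sin(3*π/2·x).
A polynomial bump cannot attain the sharp Poincaré constant (only the first sine eigenfunction does), so the ratio is strictly less than C_P, consistent with ||u||_L² ≤ C_P ||u'||_L².


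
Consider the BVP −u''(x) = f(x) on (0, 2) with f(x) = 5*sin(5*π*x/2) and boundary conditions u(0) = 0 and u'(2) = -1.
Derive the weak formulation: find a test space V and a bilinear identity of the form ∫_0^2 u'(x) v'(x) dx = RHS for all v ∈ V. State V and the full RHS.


V = {v ∈ H^1(0, 2) : v(0) = 0} (test functions vanish at x = 0 where u is specified); weak form: ∫_0^2 u'v' dx = ∫_0^2 (5*sin(5*π*x/2)) v dx − v(2) for all v ∈ V.

Multiply both sides by a test function v and integrate from 0 to 2:
  ∫_0^2 −u''(x) v(x) dx = ∫_0^2 f(x) v(x) dx.
Integrate the LHS by parts once:
  ∫_0^2 −u'' v dx = −[u'(x) v(x)]_0^2 + ∫_0^2 u'(x) v'(x) dx.
Thus ∫_0^2 u'(x) v'(x) dx = ∫_0^2 f(x) v(x) dx + [u'(x) v(x)]_0^2.
Choose V so that boundary terms are either known or forced to vanish.
Mixed BC: u(0) = 0 (Dirichlet) and u'(2) = -1 (Neumann). Define V = {v ∈ H^1(0, 2) : v(0) = 0}. Then [u' v]_0^2 = u'(2)·v(2) − u'(0)·0 = − v(2).
Weak formulation: find u (satisfying any essential BC) such that ∫_0^2 u'(x) v'(x) dx = ∫_0^2 f v dx − v(2) for all v ∈ V (Dirichlet at 0 absorbed into V; Neumann datum at x = 2 contributes the boundary term).
Substituting f(x) = 5*sin(5*π*x/2), the right-hand side is ∫_0^2 (5*sin(5*π*x/2)) v dx − v(2).


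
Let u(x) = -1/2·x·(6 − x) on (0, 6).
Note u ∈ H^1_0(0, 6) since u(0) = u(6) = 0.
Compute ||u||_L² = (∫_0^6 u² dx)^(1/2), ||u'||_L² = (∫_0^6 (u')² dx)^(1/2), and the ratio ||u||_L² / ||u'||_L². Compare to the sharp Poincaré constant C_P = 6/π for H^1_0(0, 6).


||u||_L² / ||u'||_L² = 3*sqrt(10)/5 < C_P = 6/π.

u(x) = -1/2·x·(6 − x), so u'(x) = x - 3.
u(x) = -1/2·x·(6 − x) vanishes at x = 0 and x = 6, so u ∈ H^1_0(0, 6). Differentiate via the product rule and integrate the resulting polynomials term by term.
  ∫_0^6 u² dx = ∫_0^6 (x^4/4 - 3*x^3 + 9*x^2) dx. Term by term:
    ∫_0^6 x^4/4 dx = 1944/5;  ∫_0^6 -3*x^3 dx = -972;  ∫_0^6 9*x^2 dx = 648.
  Sum: 1944/5 − 972 + 648 = 324/5.
  ∫_0^6 (u')² dx = ∫_0^6 (x^2 - 6*x + 9) dx. Term by term:
    ∫_0^6 x^2 dx = 72;  ∫_0^6 -6*x dx = -108;  ∫_0^6 9 dx = 54.
  Sum: 72 − 108 + 54 = 18.
∫_0^6 u² dx = 324/5, so ||u||_L² = 18*sqrt(5)/5.
∫_0^6 (u')² dx = 18, so ||u'||_L² = 3*sqrt(2).
Ratio ||u||_L² / ||u'||_L² = 3*sqrt(10)/5.
Sharp Poincaré constant on H^1_0(0, 6) is C_P = L/π = 6/π, achieved by sin(π/6·x).
A polynomial bump cannot attain the sharp Poincaré constant (only the first sine eigenfunction does), so the ratio is strictly less than C_P, consistent with ||u||_L² ≤ C_P ||u'||_L².


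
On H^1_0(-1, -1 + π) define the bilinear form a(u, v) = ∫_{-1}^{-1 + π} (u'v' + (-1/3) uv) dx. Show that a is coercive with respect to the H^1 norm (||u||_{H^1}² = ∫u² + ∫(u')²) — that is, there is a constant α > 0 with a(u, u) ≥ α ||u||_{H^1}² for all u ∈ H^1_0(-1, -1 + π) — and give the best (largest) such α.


α = 1/3

Coercivity of a(·,·) on H^1_0(-1, -1 + π) means a(u, u) ≥ α ||u||_{H^1}² for every u ∈ H^1_0.
The interval has length L = π, and Poincaré/coercivity depend only on L. Here a(u, u) = ∫(u')² + (-1/3)·∫u².
Here c = -1/3 < 0 with |c| < (π/L)² = 1, so coercivity still holds. The condition a(u,u) ≥ α||u||_{H^1}² reads (1−α)∫(u')² ≥ (α−c)∫u². Any admissible α is ≤ 1 (rapidly oscillating u have ∫u²/∫(u')² → 0), and α = 1 would force 0 ≥ (1−c)∫u², impossible since c < 1; so 1−α > 0. By the sharp Poincaré inequality on H^1_0 of an interval of length L, ∫(u')² ≥ (π/L)²∫u² with equality for the first sine mode sin(π(x−x₀)/L) (x₀ the left endpoint), so the inequality holds for all u iff (1−α)(π/L)² ≥ α − c, i.e. α ≤ ((π/L)² + c)/((π/L)² + 1) = (1 + c(L/π)²)/(1 + (L/π)²). (Direct route, valid since c ≤ 0: Poincaré gives c∫u² ≥ c(L/π)²∫(u')², so a(u,u) ≥ (1 + c(L/π)²)∫(u')², while ||u||_{H^1}² ≤ (1 + (L/π)²)∫(u')²; dividing yields the same α.) With (π/L)² = 1 and c = -1/3, the largest admissible constant is α = ((π/L)² + c)/((π/L)² + 1).
Simplifying, α = 1/3.


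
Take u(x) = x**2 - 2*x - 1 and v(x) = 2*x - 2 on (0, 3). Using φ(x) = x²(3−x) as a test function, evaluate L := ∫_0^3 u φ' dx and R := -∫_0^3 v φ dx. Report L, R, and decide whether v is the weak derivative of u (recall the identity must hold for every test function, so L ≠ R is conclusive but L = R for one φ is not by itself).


LHS = -54/5, RHS = -54/5. Yes, v = u' weakly.

u(x) = x**2 - 2*x - 1, classical derivative u'(x) = 2*x - 2.
φ(x) = x²(3−x), so φ'(x) = 3*x*(2 - x).
Note φ(0) = φ(3) = 0, so the boundary term u·φ vanishes.
LHS = ∫_0^3 u(x) φ'(x) dx = ∫_0^3 (-3*x^4 + 12*x^3 - 9*x^2 - 6*x) dx. Term by term:
  ∫_0^3 -3*x^4 dx = -729/5;  ∫_0^3 12*x^3 dx = 243;  ∫_0^3 -9*x^2 dx = -81;
  ∫_0^3 -6*x dx = -27.
Sum: -729/5 + 243 − 81 − 27 = -54/5.
So LHS = -54/5.
∫_0^3 v(x) φ(x) dx = ∫_0^3 (-2*x^4 + 8*x^3 - 6*x^2) dx. Term by term:
  ∫_0^3 -2*x^4 dx = -486/5;  ∫_0^3 8*x^3 dx = 162;  ∫_0^3 -6*x^2 dx = -54.
Sum: -486/5 + 162 − 54 = 54/5.
So RHS = -∫_0^3 v(x) φ(x) dx = -54/5.
LHS = RHS, so the identity holds for this test φ.
Moreover u is smooth here and v(x) = u'(x) = 2*x - 2 pointwise, so the identity holds for every test function. Hence v is the weak derivative of u.


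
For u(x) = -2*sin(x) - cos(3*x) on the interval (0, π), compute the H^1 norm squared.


||u||_{H^1(0,π)}^2 = 9*π

u'(x) = 3*sin(3*x) - 2*cos(x).
Expand u² and (u')² and integrate term by term on (0, π), using: for integers n ≥ 1, ∫_0^π sin²(nx) dx = ∫_0^π cos²(nx) dx = π/2; for n ≠ n', ∫_0^π sin(nx)sin(n'x) dx = ∫_0^π cos(nx)cos(n'x) dx = 0; and by product-to-sum, ∫_0^π sin(nx)cos(n'x) dx = ½∫_0^π [sin((n+n')x) + sin((n−n')x)] dx, which is 0 when n+n' is even and 2n/(n²−n'²) when n+n' is odd (it need not vanish on (0, π)).
  u² squared terms: (-1)²·∫cos(3x)² dx = 1·π/2 = π/2;  (-2)²·∫sin(x)² dx = 4·π/2 = 2*π.
  u² cross terms: 2·(-1)·(-2)·∫cos(3x)·sin(x) dx = 4·(0) = 0.
  So ∫_0^π u² dx = π/2 + 2*π + 0 = 5*π/2.
  (u')² squared terms: (-2)²·∫cos(x)² dx = 4·π/2 = 2*π;  (3)²·∫sin(3x)² dx = 9·π/2 = 9*π/2.
  (u')² cross terms: 2·(-2)·(3)·∫cos(x)·sin(3x) dx = -12·(0) = 0.
  So ∫_0^π (u')² dx = 2*π + 9*π/2 + 0 = 13*π/2.
||u||_{H^1}^2 = (5*π/2) + (13*π/2) = 9*π.


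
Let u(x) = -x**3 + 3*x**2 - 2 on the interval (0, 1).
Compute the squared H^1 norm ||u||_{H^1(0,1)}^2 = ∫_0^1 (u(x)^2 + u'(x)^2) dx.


||u||_{H^1}^2 = 236/35

The H^1 norm (squared) on an interval (0, L) is
  ||u||_{H^1}^2 = ∫_0^L u(x)^2 dx + ∫_0^L u'(x)^2 dx.
Compute u'(x) = -3*x**2 + 6*x.
Then u(x)^2 = x**6 - 6*x**5 + 9*x**4 + 4*x**3 - 12*x**2 + 4 and u'(x)^2 = 9*x**4 - 36*x**3 + 36*x**2.
Integrate each monomial from 0 to 1 using ∫_0^1 c·x^n dx = c·1^(n+1)/(n+1):
  ∫_0^1 u(x)^2 dx = ∫_0^1 (x^6 - 6*x^5 + 9*x^4 + 4*x^3 - 12*x^2 + 4) dx. Term by term:
    ∫_0^1 x^6 dx = 1/7;  ∫_0^1 -6*x^5 dx = -1;  ∫_0^1 9*x^4 dx = 9/5;
    ∫_0^1 4*x^3 dx = 1;  ∫_0^1 -12*x^2 dx = -4;  ∫_0^1 4 dx = 4.
  Sum: 1/7 − 1 + 9/5 + 1 − 4 + 4 = 68/35.
  ∫_0^1 u'(x)^2 dx = ∫_0^1 (9*x^4 - 36*x^3 + 36*x^2) dx. Term by term:
    ∫_0^1 9*x^4 dx = 9/5;  ∫_0^1 -36*x^3 dx = -9;  ∫_0^1 36*x^2 dx = 12.
  Sum: 9/5 − 9 + 12 = 24/5.
Adding: ||u||_{H^1}^2 = 68/35 + 24/5 = 236/35.


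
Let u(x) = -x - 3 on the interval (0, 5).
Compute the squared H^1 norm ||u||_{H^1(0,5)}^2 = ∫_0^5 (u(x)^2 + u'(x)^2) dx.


||u||_{H^1}^2 = 500/3

The H^1 norm (squared) on an interval (0, L) is
  ||u||_{H^1}^2 = ∫_0^L u(x)^2 dx + ∫_0^L u'(x)^2 dx.
Compute u'(x) = -1.
Then u(x)^2 = x**2 + 6*x + 9 and u'(x)^2 = 1.
Integrate each monomial from 0 to 5 using ∫_0^5 c·x^n dx = c·5^(n+1)/(n+1):
  ∫_0^5 u(x)^2 dx = ∫_0^5 (x^2 + 6*x + 9) dx. Term by term:
    ∫_0^5 x^2 dx = 125/3;  ∫_0^5 6*x dx = 75;  ∫_0^5 9 dx = 45.
  Sum: 125/3 + 75 + 45 = 485/3.
  ∫_0^5 u'(x)^2 dx = ∫_0^5 (1) dx. Term by term:
    ∫_0^5 1 dx = 5.
Adding: ||u||_{H^1}^2 = 485/3 + 5 = 500/3.


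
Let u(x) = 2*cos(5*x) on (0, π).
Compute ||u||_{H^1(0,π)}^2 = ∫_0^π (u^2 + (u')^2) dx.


||u||_{H^1(0,π)}^2 = 52*π

u'(x) = -10*sin(5*x).
Expand u² and (u')² and integrate term by term on (0, π), using: for integers n ≥ 1, ∫_0^π sin²(nx) dx = ∫_0^π cos²(nx) dx = π/2; for n ≠ n', ∫_0^π sin(nx)sin(n'x) dx = ∫_0^π cos(nx)cos(n'x) dx = 0; and by product-to-sum, ∫_0^π sin(nx)cos(n'x) dx = ½∫_0^π [sin((n+n')x) + sin((n−n')x)] dx, which is 0 when n+n' is even and 2n/(n²−n'²) when n+n' is odd (it need not vanish on (0, π)).
  u² squared terms: (2)²·∫cos(5x)² dx = 4·π/2 = 2*π.
  So ∫_0^π u² dx = 2*π.
  (u')² squared terms: (-10)²·∫sin(5x)² dx = 100·π/2 = 50*π.
  So ∫_0^π (u')² dx = 50*π.
||u||_{H^1}^2 = (2*π) + (50*π) = 52*π.


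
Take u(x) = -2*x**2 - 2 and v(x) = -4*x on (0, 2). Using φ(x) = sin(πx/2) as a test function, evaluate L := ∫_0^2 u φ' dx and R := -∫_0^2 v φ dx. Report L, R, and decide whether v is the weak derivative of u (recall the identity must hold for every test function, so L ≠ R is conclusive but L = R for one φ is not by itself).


LHS = 16/π, RHS = 16/π. Yes, v = u' weakly.

u(x) = -2*x**2 - 2, classical derivative u'(x) = -4*x.
φ(x) = sin(πx/2), so φ'(x) = π*cos(π*x/2)/2.
Note φ(0) = φ(2) = 0, so the boundary term u·φ vanishes.
LHS = ∫_0^2 u(x) φ'(x) dx = ∫_0^2 (-π*x^2*cos(π*x/2) - π*cos(π*x/2)) dx. Term by term:
  ∫_0^2 -π*cos(π*x/2) dx = 0;  ∫_0^2 -π*x^2*cos(π*x/2) dx = 16/π.
Sum: 0 + 16/π = 16/π.
So LHS = 16/π.
∫_0^2 v(x) φ(x) dx = ∫_0^2 (-4*x*sin(π*x/2)) dx. Term by term:
  ∫_0^2 -4*x*sin(π*x/2) dx = -16/π.
So RHS = -∫_0^2 v(x) φ(x) dx = 16/π.
LHS = RHS, so the identity holds for this test φ.
Moreover u is smooth here and v(x) = u'(x) = -4*x pointwise, so the identity holds for every test function. Hence v is the weak derivative of u.


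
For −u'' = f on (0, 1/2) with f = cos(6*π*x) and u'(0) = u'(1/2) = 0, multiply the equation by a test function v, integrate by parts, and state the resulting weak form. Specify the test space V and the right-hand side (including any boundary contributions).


V = H^1(0, 1/2) (no boundary constraint on v; u is determined up to an additive constant); weak form: ∫_0^1/2 u'v' dx = ∫_0^1/2 (cos(6*π*x)) v dx for all v ∈ V.

Multiply both sides by a test function v and integrate from 0 to 1/2:
  ∫_0^1/2 −u''(x) v(x) dx = ∫_0^1/2 f(x) v(x) dx.
Integrate the LHS by parts once:
  ∫_0^1/2 −u'' v dx = −[u'(x) v(x)]_0^1/2 + ∫_0^1/2 u'(x) v'(x) dx.
Thus ∫_0^1/2 u'(x) v'(x) dx = ∫_0^1/2 f(x) v(x) dx + [u'(x) v(x)]_0^1/2.
Choose V so that boundary terms are either known or forced to vanish.
u has homogeneous Neumann: u'(0) = u'(1/2) = 0. So [u' v]_0^1/2 = 0·v(1/2) − 0·v(0) = 0 for any v; take V = H^1(0, 1/2).
Weak formulation: find u (satisfying any essential BC) such that ∫_0^1/2 u'(x) v'(x) dx = ∫_0^1/2 f v dx for all v ∈ V (homogeneous Neumann, so boundary terms vanish).
Substituting f(x) = cos(6*π*x), the right-hand side is ∫_0^1/2 (cos(6*π*x)) v dx.
Compatibility check (pure Neumann): taking v ≡ 1 ∈ V gives 0 = ∫_0^1/2 f dx + (0) − (0), i.e. ∫_0^1/2 f dx must equal u'(0) − u'(1/2) = 0. Indeed ∫_0^1/2 (cos(6*π*x)) dx = 0, so the data are compatible. The solution is then unique only up to an additive constant (fix it e.g. by requiring ∫_0^1/2 u dx = 0).


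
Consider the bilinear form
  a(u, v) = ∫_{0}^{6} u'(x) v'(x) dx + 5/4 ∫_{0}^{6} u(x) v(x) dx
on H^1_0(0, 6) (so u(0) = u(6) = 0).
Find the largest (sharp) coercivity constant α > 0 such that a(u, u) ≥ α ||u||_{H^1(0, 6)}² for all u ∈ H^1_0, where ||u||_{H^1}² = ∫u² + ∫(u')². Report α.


α = 1

Coercivity of a(·,·) on H^1_0(0, 6) means a(u, u) ≥ α ||u||_{H^1}² for every u ∈ H^1_0.
The interval has length L = 6, and Poincaré/coercivity depend only on L. Here a(u, u) = ∫(u')² + (5/4)·∫u².
Here c = 5/4 ≥ 1, so a(u,u) = ∫(u')² + c∫u² ≥ ∫(u')² + ∫u² = ||u||_{H^1}², i.e. α = 1 works. No larger α is possible: a(u,u) ≥ α||u||_{H^1}² means (1−α)∫(u')² ≥ (α−c)∫u², and for the modes u_n = sin(nπ(x−x₀)/L) (x₀ the left endpoint) one has ∫u_n²/∫(u_n')² = (L/(nπ))² → 0, so a(u_n,u_n)/||u_n||_{H^1}² → 1. Hence the optimal constant is α = 1.
Therefore α = 1.


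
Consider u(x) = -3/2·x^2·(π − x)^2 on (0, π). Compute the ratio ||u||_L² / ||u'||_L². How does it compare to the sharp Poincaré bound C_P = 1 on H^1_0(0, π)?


||u||_L² / ||u'||_L² = sqrt(3)*π/6 < C_P = 1.

u(x) = -3/2·x^2·(π − x)^2, so u'(x) = 3*x*(x*(π - x) - (x - π)^2).
u(x) = -3/2·x^2·(π − x)^2 vanishes at x = 0 and x = π, so u ∈ H^1_0(0, π). Differentiate via the product rule and integrate the resulting polynomials term by term.
  ∫_0^π u² dx = ∫_0^π (9*x^8/4 - 9*π*x^7 + 27*π^2*x^6/2 - 9*π^3*x^5 + 9*π^4*x^4/4) dx. Term by term:
    ∫_0^π 9*x^8/4 dx = π^9/4;  ∫_0^π -9*π*x^7 dx = -9*π^9/8;  ∫_0^π 27*π^2*x^6/2 dx = 27*π^9/14;
    ∫_0^π -9*π^3*x^5 dx = -3*π^9/2;  ∫_0^π 9*π^4*x^4/4 dx = 9*π^9/20.
  Sum: π^9/4 − 9*π^9/8 + 27*π^9/14 − 3*π^9/2 + 9*π^9/20 = π^9/280.
  ∫_0^π (u')² dx = ∫_0^π (36*x^6 - 108*π*x^5 + 117*π^2*x^4 - 54*π^3*x^3 + 9*π^4*x^2) dx. Term by term:
    ∫_0^π 36*x^6 dx = 36*π^7/7;  ∫_0^π -108*π*x^5 dx = -18*π^7;  ∫_0^π 117*π^2*x^4 dx = 117*π^7/5;
    ∫_0^π -54*π^3*x^3 dx = -27*π^7/2;  ∫_0^π 9*π^4*x^2 dx = 3*π^7.
  Sum: 36*π^7/7 − 18*π^7 + 117*π^7/5 − 27*π^7/2 + 3*π^7 = 3*π^7/70.
∫_0^π u² dx = π^9/280, so ||u||_L² = sqrt(70)*π^(9/2)/140.
∫_0^π (u')² dx = 3*π^7/70, so ||u'||_L² = sqrt(210)*π^(7/2)/70.
Ratio ||u||_L² / ||u'||_L² = sqrt(3)*π/6.
Sharp Poincaré constant on H^1_0(0, π) is C_P = L/π = 1, achieved by sin(x).
A polynomial bump cannot attain the sharp Poincaré constant (only the first sine eigenfunction does), so the ratio is strictly less than C_P, consistent with ||u||_L² ≤ C_P ||u'||_L².


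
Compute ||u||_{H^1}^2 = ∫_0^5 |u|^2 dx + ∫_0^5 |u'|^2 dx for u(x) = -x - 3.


||u||_{H^1}^2 = 500/3

The H^1 norm (squared) on an interval (0, L) is
  ||u||_{H^1}^2 = ∫_0^L u(x)^2 dx + ∫_0^L u'(x)^2 dx.
Compute u'(x) = -1.
Then u(x)^2 = x**2 + 6*x + 9 and u'(x)^2 = 1.
Integrate each monomial from 0 to 5 using ∫_0^5 c·x^n dx = c·5^(n+1)/(n+1):
  ∫_0^5 u(x)^2 dx = ∫_0^5 (x^2 + 6*x + 9) dx. Term by term:
    ∫_0^5 x^2 dx = 125/3;  ∫_0^5 6*x dx = 75;  ∫_0^5 9 dx = 45.
  Sum: 125/3 + 75 + 45 = 485/3.
  ∫_0^5 u'(x)^2 dx = ∫_0^5 (1) dx. Term by term:
    ∫_0^5 1 dx = 5.
Adding: ||u||_{H^1}^2 = 485/3 + 5 = 500/3.


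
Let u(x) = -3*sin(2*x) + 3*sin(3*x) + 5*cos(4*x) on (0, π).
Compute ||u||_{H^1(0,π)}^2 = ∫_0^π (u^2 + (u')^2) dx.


||u||_{H^1(0,π)}^2 = -3060/7 + 280*π

u'(x) = -20*sin(4*x) - 6*cos(2*x) + 9*cos(3*x).
Expand u² and (u')² and integrate term by term on (0, π), using: for integers n ≥ 1, ∫_0^π sin²(nx) dx = ∫_0^π cos²(nx) dx = π/2; for n ≠ n', ∫_0^π sin(nx)sin(n'x) dx = ∫_0^π cos(nx)cos(n'x) dx = 0; and by product-to-sum, ∫_0^π sin(nx)cos(n'x) dx = ½∫_0^π [sin((n+n')x) + sin((n−n')x)] dx, which is 0 when n+n' is even and 2n/(n²−n'²) when n+n' is odd (it need not vanish on (0, π)).
  u² squared terms: (-3)²·∫sin(2x)² dx = 9·π/2 = 9*π/2;  (3)²·∫sin(3x)² dx = 9·π/2 = 9*π/2;  (5)²·∫cos(4x)² dx = 25·π/2 = 25*π/2.
  u² cross terms: 2·(-3)·(3)·∫sin(2x)·sin(3x) dx = -18·(0) = 0;  2·(-3)·(5)·∫sin(2x)·cos(4x) dx = -30·(0) = 0;  2·(3)·(5)·∫sin(3x)·cos(4x) dx = 30·(-6/7) = -180/7.
  So ∫_0^π u² dx = 9*π/2 + 9*π/2 + 25*π/2 + 0 + 0 − 180/7 = -180/7 + 43*π/2.
  (u')² squared terms: (-20)²·∫sin(4x)² dx = 400·π/2 = 200*π;  (-6)²·∫cos(2x)² dx = 36·π/2 = 18*π;  (9)²·∫cos(3x)² dx = 81·π/2 = 81*π/2.
  (u')² cross terms: 2·(-20)·(-6)·∫sin(4x)·cos(2x) dx = 240·(0) = 0;  2·(-20)·(9)·∫sin(4x)·cos(3x) dx = -360·(8/7) = -2880/7;  2·(-6)·(9)·∫cos(2x)·cos(3x) dx = -108·(0) = 0.
  So ∫_0^π (u')² dx = 200*π + 18*π + 81*π/2 + 0 − 2880/7 + 0 = -2880/7 + 517*π/2.
||u||_{H^1}^2 = (-180/7 + 43*π/2) + (-2880/7 + 517*π/2) = -3060/7 + 280*π.


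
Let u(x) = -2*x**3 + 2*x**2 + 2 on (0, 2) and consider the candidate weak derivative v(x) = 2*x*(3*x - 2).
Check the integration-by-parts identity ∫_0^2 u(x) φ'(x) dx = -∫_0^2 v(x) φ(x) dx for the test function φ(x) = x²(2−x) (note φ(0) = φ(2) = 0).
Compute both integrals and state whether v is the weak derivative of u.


LHS = 32/5, RHS = -32/5. No, v is not the weak derivative of u.

u(x) = -2*x**3 + 2*x**2 + 2, classical derivative u'(x) = -6*x**2 + 4*x.
φ(x) = x²(2−x), so φ'(x) = x*(4 - 3*x).
Note φ(0) = φ(2) = 0, so the boundary term u·φ vanishes.
LHS = ∫_0^2 u(x) φ'(x) dx = ∫_0^2 (6*x^5 - 14*x^4 + 8*x^3 - 6*x^2 + 8*x) dx. Term by term:
  ∫_0^2 6*x^5 dx = 64;  ∫_0^2 -14*x^4 dx = -448/5;  ∫_0^2 8*x^3 dx = 32;
  ∫_0^2 -6*x^2 dx = -16;  ∫_0^2 8*x dx = 16.
Sum: 64 − 448/5 + 32 − 16 + 16 = 32/5.
So LHS = 32/5.
∫_0^2 v(x) φ(x) dx = ∫_0^2 (-6*x^5 + 16*x^4 - 8*x^3) dx. Term by term:
  ∫_0^2 -6*x^5 dx = -64;  ∫_0^2 16*x^4 dx = 512/5;  ∫_0^2 -8*x^3 dx = -32.
Sum: -64 + 512/5 − 32 = 32/5.
So RHS = -∫_0^2 v(x) φ(x) dx = -32/5.
LHS − RHS = 64/5 ≠ 0, so the identity fails.
(For a valid weak derivative the identity must hold for EVERY test function, in particular this one. The failure shows v is NOT the weak derivative of u.)
Correct weak derivative would be u'(x) = -6*x**2 + 4*x.
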